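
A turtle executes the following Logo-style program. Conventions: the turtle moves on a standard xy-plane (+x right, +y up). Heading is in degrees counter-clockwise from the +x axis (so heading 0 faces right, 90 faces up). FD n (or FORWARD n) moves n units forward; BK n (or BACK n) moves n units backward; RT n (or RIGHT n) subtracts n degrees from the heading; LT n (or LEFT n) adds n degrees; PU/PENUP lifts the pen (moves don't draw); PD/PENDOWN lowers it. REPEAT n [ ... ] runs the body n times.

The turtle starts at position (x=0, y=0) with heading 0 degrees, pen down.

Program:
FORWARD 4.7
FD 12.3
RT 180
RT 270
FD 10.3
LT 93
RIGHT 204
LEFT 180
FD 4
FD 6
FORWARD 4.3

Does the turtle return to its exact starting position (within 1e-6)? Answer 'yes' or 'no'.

Executing turtle program step by step:
Start: pos=(0,0), heading=0, pen down
FD 4.7: (0,0) -> (4.7,0) [heading=0, draw]
FD 12.3: (4.7,0) -> (17,0) [heading=0, draw]
RT 180: heading 0 -> 180
RT 270: heading 180 -> 270
FD 10.3: (17,0) -> (17,-10.3) [heading=270, draw]
LT 93: heading 270 -> 3
RT 204: heading 3 -> 159
LT 180: heading 159 -> 339
FD 4: (17,-10.3) -> (20.734,-11.733) [heading=339, draw]
FD 6: (20.734,-11.733) -> (26.336,-13.884) [heading=339, draw]
FD 4.3: (26.336,-13.884) -> (30.35,-15.425) [heading=339, draw]
Final: pos=(30.35,-15.425), heading=339, 6 segment(s) drawn

Start position: (0, 0)
Final position: (30.35, -15.425)
Distance = 34.045; >= 1e-6 -> NOT closed

Answer: no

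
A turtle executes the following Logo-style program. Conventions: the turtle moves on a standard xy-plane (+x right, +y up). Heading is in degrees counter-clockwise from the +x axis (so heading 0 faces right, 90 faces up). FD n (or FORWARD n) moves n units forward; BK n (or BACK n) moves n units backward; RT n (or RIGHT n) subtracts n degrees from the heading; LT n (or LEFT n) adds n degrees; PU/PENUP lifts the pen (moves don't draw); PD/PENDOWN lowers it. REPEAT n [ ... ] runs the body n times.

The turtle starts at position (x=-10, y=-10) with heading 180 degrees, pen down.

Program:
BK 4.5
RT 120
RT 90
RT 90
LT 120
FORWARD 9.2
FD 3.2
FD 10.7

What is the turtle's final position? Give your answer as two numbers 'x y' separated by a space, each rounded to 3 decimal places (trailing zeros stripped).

Executing turtle program step by step:
Start: pos=(-10,-10), heading=180, pen down
BK 4.5: (-10,-10) -> (-5.5,-10) [heading=180, draw]
RT 120: heading 180 -> 60
RT 90: heading 60 -> 330
RT 90: heading 330 -> 240
LT 120: heading 240 -> 0
FD 9.2: (-5.5,-10) -> (3.7,-10) [heading=0, draw]
FD 3.2: (3.7,-10) -> (6.9,-10) [heading=0, draw]
FD 10.7: (6.9,-10) -> (17.6,-10) [heading=0, draw]
Final: pos=(17.6,-10), heading=0, 4 segment(s) drawn

Answer: 17.6 -10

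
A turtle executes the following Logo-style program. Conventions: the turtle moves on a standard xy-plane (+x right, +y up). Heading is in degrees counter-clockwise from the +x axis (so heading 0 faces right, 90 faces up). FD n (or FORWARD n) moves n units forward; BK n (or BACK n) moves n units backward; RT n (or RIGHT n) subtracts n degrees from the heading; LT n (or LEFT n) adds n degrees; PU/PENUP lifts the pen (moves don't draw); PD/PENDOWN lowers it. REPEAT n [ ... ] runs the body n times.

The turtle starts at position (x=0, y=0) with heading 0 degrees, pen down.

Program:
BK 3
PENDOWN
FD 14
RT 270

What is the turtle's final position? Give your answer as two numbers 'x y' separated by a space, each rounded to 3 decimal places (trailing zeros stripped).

Answer: 11 0

Derivation:
Executing turtle program step by step:
Start: pos=(0,0), heading=0, pen down
BK 3: (0,0) -> (-3,0) [heading=0, draw]
PD: pen down
FD 14: (-3,0) -> (11,0) [heading=0, draw]
RT 270: heading 0 -> 90
Final: pos=(11,0), heading=90, 2 segment(s) drawn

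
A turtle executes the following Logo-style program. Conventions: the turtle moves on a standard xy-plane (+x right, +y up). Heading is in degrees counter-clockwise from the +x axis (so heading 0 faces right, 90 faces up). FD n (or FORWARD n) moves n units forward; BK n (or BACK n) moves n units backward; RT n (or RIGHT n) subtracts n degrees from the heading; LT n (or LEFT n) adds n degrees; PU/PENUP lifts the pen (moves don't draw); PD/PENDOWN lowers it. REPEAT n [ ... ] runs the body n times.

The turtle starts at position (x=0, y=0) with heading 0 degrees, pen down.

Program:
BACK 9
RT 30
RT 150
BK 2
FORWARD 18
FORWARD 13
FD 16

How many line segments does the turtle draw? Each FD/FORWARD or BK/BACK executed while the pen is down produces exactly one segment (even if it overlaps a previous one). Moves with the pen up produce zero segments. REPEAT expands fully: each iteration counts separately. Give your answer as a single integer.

Executing turtle program step by step:
Start: pos=(0,0), heading=0, pen down
BK 9: (0,0) -> (-9,0) [heading=0, draw]
RT 30: heading 0 -> 330
RT 150: heading 330 -> 180
BK 2: (-9,0) -> (-7,0) [heading=180, draw]
FD 18: (-7,0) -> (-25,0) [heading=180, draw]
FD 13: (-25,0) -> (-38,0) [heading=180, draw]
FD 16: (-38,0) -> (-54,0) [heading=180, draw]
Final: pos=(-54,0), heading=180, 5 segment(s) drawn
Segments drawn: 5

Answer: 5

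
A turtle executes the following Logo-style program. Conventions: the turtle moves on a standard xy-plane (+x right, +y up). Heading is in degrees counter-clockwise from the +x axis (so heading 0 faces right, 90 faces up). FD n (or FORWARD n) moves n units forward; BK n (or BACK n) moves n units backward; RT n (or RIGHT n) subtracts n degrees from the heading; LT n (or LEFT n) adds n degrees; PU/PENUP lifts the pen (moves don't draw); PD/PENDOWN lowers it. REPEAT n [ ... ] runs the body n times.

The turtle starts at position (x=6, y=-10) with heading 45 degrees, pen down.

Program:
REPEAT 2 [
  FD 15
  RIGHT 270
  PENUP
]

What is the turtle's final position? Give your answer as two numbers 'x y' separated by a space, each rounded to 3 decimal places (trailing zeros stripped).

Answer: 6 11.213

Derivation:
Executing turtle program step by step:
Start: pos=(6,-10), heading=45, pen down
REPEAT 2 [
  -- iteration 1/2 --
  FD 15: (6,-10) -> (16.607,0.607) [heading=45, draw]
  RT 270: heading 45 -> 135
  PU: pen up
  -- iteration 2/2 --
  FD 15: (16.607,0.607) -> (6,11.213) [heading=135, move]
  RT 270: heading 135 -> 225
  PU: pen up
]
Final: pos=(6,11.213), heading=225, 1 segment(s) drawn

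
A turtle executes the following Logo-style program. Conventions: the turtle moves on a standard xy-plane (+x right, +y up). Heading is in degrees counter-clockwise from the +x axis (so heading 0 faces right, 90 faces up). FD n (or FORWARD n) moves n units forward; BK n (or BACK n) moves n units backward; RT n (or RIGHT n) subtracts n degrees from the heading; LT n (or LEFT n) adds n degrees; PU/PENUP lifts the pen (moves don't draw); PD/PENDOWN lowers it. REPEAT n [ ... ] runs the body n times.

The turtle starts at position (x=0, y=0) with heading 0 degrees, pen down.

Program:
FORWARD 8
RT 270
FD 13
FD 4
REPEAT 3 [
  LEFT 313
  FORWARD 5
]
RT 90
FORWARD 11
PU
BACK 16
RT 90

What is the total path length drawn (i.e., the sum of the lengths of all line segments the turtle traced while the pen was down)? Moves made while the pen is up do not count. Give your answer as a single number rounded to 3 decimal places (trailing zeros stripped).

Executing turtle program step by step:
Start: pos=(0,0), heading=0, pen down
FD 8: (0,0) -> (8,0) [heading=0, draw]
RT 270: heading 0 -> 90
FD 13: (8,0) -> (8,13) [heading=90, draw]
FD 4: (8,13) -> (8,17) [heading=90, draw]
REPEAT 3 [
  -- iteration 1/3 --
  LT 313: heading 90 -> 43
  FD 5: (8,17) -> (11.657,20.41) [heading=43, draw]
  -- iteration 2/3 --
  LT 313: heading 43 -> 356
  FD 5: (11.657,20.41) -> (16.645,20.061) [heading=356, draw]
  -- iteration 3/3 --
  LT 313: heading 356 -> 309
  FD 5: (16.645,20.061) -> (19.791,16.175) [heading=309, draw]
]
RT 90: heading 309 -> 219
FD 11: (19.791,16.175) -> (11.243,9.253) [heading=219, draw]
PU: pen up
BK 16: (11.243,9.253) -> (23.677,19.322) [heading=219, move]
RT 90: heading 219 -> 129
Final: pos=(23.677,19.322), heading=129, 7 segment(s) drawn

Segment lengths:
  seg 1: (0,0) -> (8,0), length = 8
  seg 2: (8,0) -> (8,13), length = 13
  seg 3: (8,13) -> (8,17), length = 4
  seg 4: (8,17) -> (11.657,20.41), length = 5
  seg 5: (11.657,20.41) -> (16.645,20.061), length = 5
  seg 6: (16.645,20.061) -> (19.791,16.175), length = 5
  seg 7: (19.791,16.175) -> (11.243,9.253), length = 11
Total = 51

Answer: 51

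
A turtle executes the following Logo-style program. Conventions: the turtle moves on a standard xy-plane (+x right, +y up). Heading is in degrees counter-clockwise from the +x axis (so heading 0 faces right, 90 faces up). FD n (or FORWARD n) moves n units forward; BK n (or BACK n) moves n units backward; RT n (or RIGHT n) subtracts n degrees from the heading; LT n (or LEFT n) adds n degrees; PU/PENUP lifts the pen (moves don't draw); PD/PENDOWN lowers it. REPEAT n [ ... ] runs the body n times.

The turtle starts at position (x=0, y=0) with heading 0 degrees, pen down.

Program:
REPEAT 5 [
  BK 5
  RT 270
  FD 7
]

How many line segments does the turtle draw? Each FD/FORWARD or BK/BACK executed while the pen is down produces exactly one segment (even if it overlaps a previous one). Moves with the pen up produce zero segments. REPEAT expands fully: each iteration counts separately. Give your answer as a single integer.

Answer: 10

Derivation:
Executing turtle program step by step:
Start: pos=(0,0), heading=0, pen down
REPEAT 5 [
  -- iteration 1/5 --
  BK 5: (0,0) -> (-5,0) [heading=0, draw]
  RT 270: heading 0 -> 90
  FD 7: (-5,0) -> (-5,7) [heading=90, draw]
  -- iteration 2/5 --
  BK 5: (-5,7) -> (-5,2) [heading=90, draw]
  RT 270: heading 90 -> 180
  FD 7: (-5,2) -> (-12,2) [heading=180, draw]
  -- iteration 3/5 --
  BK 5: (-12,2) -> (-7,2) [heading=180, draw]
  RT 270: heading 180 -> 270
  FD 7: (-7,2) -> (-7,-5) [heading=270, draw]
  -- iteration 4/5 --
  BK 5: (-7,-5) -> (-7,0) [heading=270, draw]
  RT 270: heading 270 -> 0
  FD 7: (-7,0) -> (0,0) [heading=0, draw]
  -- iteration 5/5 --
  BK 5: (0,0) -> (-5,0) [heading=0, draw]
  RT 270: heading 0 -> 90
  FD 7: (-5,0) -> (-5,7) [heading=90, draw]
]
Final: pos=(-5,7), heading=90, 10 segment(s) drawn
Segments drawn: 10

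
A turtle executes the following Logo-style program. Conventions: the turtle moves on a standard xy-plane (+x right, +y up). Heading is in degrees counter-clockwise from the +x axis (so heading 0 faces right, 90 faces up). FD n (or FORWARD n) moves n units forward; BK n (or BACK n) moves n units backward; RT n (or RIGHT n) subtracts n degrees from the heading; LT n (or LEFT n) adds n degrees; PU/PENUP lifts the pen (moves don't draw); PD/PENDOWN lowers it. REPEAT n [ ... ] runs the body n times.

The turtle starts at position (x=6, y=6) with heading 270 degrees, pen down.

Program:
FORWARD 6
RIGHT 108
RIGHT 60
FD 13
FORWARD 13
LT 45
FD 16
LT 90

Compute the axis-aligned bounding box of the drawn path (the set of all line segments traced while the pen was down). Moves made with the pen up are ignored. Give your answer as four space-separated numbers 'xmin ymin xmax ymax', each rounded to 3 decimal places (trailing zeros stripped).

Executing turtle program step by step:
Start: pos=(6,6), heading=270, pen down
FD 6: (6,6) -> (6,0) [heading=270, draw]
RT 108: heading 270 -> 162
RT 60: heading 162 -> 102
FD 13: (6,0) -> (3.297,12.716) [heading=102, draw]
FD 13: (3.297,12.716) -> (0.594,25.432) [heading=102, draw]
LT 45: heading 102 -> 147
FD 16: (0.594,25.432) -> (-12.824,34.146) [heading=147, draw]
LT 90: heading 147 -> 237
Final: pos=(-12.824,34.146), heading=237, 4 segment(s) drawn

Segment endpoints: x in {-12.824, 0.594, 3.297, 6, 6}, y in {0, 6, 12.716, 25.432, 34.146}
xmin=-12.824, ymin=0, xmax=6, ymax=34.146

Answer: -12.824 0 6 34.146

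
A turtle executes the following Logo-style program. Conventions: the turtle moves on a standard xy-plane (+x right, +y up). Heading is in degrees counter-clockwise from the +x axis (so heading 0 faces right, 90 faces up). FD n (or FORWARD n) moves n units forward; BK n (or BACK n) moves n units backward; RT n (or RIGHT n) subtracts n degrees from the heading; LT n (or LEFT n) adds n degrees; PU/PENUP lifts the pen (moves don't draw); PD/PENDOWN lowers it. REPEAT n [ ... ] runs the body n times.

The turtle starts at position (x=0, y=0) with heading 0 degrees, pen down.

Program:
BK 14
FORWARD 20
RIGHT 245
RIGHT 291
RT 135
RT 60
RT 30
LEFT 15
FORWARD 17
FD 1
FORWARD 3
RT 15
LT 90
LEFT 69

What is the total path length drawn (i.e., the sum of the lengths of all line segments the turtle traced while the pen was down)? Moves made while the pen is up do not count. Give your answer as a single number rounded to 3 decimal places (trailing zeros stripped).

Executing turtle program step by step:
Start: pos=(0,0), heading=0, pen down
BK 14: (0,0) -> (-14,0) [heading=0, draw]
FD 20: (-14,0) -> (6,0) [heading=0, draw]
RT 245: heading 0 -> 115
RT 291: heading 115 -> 184
RT 135: heading 184 -> 49
RT 60: heading 49 -> 349
RT 30: heading 349 -> 319
LT 15: heading 319 -> 334
FD 17: (6,0) -> (21.279,-7.452) [heading=334, draw]
FD 1: (21.279,-7.452) -> (22.178,-7.891) [heading=334, draw]
FD 3: (22.178,-7.891) -> (24.875,-9.206) [heading=334, draw]
RT 15: heading 334 -> 319
LT 90: heading 319 -> 49
LT 69: heading 49 -> 118
Final: pos=(24.875,-9.206), heading=118, 5 segment(s) drawn

Segment lengths:
  seg 1: (0,0) -> (-14,0), length = 14
  seg 2: (-14,0) -> (6,0), length = 20
  seg 3: (6,0) -> (21.279,-7.452), length = 17
  seg 4: (21.279,-7.452) -> (22.178,-7.891), length = 1
  seg 5: (22.178,-7.891) -> (24.875,-9.206), length = 3
Total = 55

Answer: 55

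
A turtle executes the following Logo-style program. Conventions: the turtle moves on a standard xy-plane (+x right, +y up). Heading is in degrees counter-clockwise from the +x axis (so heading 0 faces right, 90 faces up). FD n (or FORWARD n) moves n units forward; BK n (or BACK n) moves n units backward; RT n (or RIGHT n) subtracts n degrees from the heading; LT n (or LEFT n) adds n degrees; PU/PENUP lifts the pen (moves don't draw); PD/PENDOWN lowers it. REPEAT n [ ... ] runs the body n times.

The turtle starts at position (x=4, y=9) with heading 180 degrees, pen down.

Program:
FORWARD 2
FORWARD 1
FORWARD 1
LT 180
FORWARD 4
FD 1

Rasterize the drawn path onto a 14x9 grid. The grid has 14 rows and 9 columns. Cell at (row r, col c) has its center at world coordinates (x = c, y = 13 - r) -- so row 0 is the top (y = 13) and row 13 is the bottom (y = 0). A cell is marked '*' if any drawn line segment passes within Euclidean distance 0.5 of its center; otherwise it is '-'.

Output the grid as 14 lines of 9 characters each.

Answer: ---------
---------
---------
---------
******---
---------
---------
---------
---------
---------
---------
---------
---------
---------

Derivation:
Segment 0: (4,9) -> (2,9)
Segment 1: (2,9) -> (1,9)
Segment 2: (1,9) -> (0,9)
Segment 3: (0,9) -> (4,9)
Segment 4: (4,9) -> (5,9)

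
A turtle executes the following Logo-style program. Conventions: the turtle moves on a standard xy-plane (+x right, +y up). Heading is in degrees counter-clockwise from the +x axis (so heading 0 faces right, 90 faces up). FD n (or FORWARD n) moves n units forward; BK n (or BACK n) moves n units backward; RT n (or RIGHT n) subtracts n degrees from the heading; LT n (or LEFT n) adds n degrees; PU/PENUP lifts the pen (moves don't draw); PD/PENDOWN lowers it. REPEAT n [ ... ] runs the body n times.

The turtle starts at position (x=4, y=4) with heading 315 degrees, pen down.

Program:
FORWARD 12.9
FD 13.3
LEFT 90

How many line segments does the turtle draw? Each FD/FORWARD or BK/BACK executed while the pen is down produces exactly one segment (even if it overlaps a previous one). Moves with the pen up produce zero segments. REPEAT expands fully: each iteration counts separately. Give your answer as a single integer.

Executing turtle program step by step:
Start: pos=(4,4), heading=315, pen down
FD 12.9: (4,4) -> (13.122,-5.122) [heading=315, draw]
FD 13.3: (13.122,-5.122) -> (22.526,-14.526) [heading=315, draw]
LT 90: heading 315 -> 45
Final: pos=(22.526,-14.526), heading=45, 2 segment(s) drawn
Segments drawn: 2

Answer: 2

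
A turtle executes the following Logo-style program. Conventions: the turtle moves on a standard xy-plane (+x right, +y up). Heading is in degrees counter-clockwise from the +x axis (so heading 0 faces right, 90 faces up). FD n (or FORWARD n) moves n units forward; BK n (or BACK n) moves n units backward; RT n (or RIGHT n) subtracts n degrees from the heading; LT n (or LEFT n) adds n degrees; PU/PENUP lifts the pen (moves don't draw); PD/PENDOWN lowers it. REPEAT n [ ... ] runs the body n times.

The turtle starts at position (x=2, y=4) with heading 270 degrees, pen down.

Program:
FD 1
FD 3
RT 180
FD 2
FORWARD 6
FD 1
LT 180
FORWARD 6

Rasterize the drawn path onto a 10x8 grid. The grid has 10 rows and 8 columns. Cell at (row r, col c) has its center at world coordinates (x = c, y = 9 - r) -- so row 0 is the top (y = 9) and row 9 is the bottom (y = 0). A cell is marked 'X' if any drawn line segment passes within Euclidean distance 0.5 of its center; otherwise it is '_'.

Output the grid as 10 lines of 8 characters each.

Segment 0: (2,4) -> (2,3)
Segment 1: (2,3) -> (2,0)
Segment 2: (2,0) -> (2,2)
Segment 3: (2,2) -> (2,8)
Segment 4: (2,8) -> (2,9)
Segment 5: (2,9) -> (2,3)

Answer: __X_____
__X_____
__X_____
__X_____
__X_____
__X_____
__X_____
__X_____
__X_____
__X_____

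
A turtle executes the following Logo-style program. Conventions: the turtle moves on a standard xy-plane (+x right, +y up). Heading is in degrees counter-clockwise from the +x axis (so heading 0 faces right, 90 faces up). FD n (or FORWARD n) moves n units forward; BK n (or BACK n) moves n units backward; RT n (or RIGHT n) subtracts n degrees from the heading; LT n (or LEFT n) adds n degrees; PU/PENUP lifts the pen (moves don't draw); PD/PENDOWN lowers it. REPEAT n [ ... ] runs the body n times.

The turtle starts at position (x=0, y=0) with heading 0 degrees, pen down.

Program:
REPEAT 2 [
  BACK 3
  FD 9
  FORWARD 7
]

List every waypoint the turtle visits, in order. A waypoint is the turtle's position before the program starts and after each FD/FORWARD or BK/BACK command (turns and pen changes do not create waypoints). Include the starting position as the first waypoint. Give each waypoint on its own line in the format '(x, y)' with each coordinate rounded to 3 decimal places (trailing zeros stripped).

Executing turtle program step by step:
Start: pos=(0,0), heading=0, pen down
REPEAT 2 [
  -- iteration 1/2 --
  BK 3: (0,0) -> (-3,0) [heading=0, draw]
  FD 9: (-3,0) -> (6,0) [heading=0, draw]
  FD 7: (6,0) -> (13,0) [heading=0, draw]
  -- iteration 2/2 --
  BK 3: (13,0) -> (10,0) [heading=0, draw]
  FD 9: (10,0) -> (19,0) [heading=0, draw]
  FD 7: (19,0) -> (26,0) [heading=0, draw]
]
Final: pos=(26,0), heading=0, 6 segment(s) drawn
Waypoints (7 total):
(0, 0)
(-3, 0)
(6, 0)
(13, 0)
(10, 0)
(19, 0)
(26, 0)

Answer: (0, 0)
(-3, 0)
(6, 0)
(13, 0)
(10, 0)
(19, 0)
(26, 0)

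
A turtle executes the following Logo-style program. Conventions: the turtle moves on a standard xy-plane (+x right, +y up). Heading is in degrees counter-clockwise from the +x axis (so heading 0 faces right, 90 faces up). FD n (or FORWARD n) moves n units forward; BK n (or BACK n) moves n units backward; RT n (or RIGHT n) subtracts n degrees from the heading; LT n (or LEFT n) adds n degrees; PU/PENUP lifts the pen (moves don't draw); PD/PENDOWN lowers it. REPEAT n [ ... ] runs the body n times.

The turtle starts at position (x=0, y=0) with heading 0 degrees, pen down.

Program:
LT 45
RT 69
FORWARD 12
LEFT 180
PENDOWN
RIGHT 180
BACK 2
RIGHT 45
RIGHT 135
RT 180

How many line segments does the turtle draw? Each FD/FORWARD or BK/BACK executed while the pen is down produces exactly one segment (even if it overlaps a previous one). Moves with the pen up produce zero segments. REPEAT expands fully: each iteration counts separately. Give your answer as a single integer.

Answer: 2

Derivation:
Executing turtle program step by step:
Start: pos=(0,0), heading=0, pen down
LT 45: heading 0 -> 45
RT 69: heading 45 -> 336
FD 12: (0,0) -> (10.963,-4.881) [heading=336, draw]
LT 180: heading 336 -> 156
PD: pen down
RT 180: heading 156 -> 336
BK 2: (10.963,-4.881) -> (9.135,-4.067) [heading=336, draw]
RT 45: heading 336 -> 291
RT 135: heading 291 -> 156
RT 180: heading 156 -> 336
Final: pos=(9.135,-4.067), heading=336, 2 segment(s) drawn
Segments drawn: 2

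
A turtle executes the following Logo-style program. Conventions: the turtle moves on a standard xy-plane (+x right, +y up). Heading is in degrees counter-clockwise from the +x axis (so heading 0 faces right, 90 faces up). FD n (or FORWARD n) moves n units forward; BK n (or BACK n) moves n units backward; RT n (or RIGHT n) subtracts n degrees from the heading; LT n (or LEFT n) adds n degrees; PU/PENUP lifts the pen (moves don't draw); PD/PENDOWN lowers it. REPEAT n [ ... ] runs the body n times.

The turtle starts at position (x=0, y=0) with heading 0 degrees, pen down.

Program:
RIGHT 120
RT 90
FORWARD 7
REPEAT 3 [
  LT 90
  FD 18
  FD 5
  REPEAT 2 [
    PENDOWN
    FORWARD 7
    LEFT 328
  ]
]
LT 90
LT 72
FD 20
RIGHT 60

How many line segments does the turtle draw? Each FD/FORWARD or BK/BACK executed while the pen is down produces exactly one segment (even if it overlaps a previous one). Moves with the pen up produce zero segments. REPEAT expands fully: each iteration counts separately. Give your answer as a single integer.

Answer: 14

Derivation:
Executing turtle program step by step:
Start: pos=(0,0), heading=0, pen down
RT 120: heading 0 -> 240
RT 90: heading 240 -> 150
FD 7: (0,0) -> (-6.062,3.5) [heading=150, draw]
REPEAT 3 [
  -- iteration 1/3 --
  LT 90: heading 150 -> 240
  FD 18: (-6.062,3.5) -> (-15.062,-12.088) [heading=240, draw]
  FD 5: (-15.062,-12.088) -> (-17.562,-16.419) [heading=240, draw]
  REPEAT 2 [
    -- iteration 1/2 --
    PD: pen down
    FD 7: (-17.562,-16.419) -> (-21.062,-22.481) [heading=240, draw]
    LT 328: heading 240 -> 208
    -- iteration 2/2 --
    PD: pen down
    FD 7: (-21.062,-22.481) -> (-27.243,-25.767) [heading=208, draw]
    LT 328: heading 208 -> 176
  ]
  -- iteration 2/3 --
  LT 90: heading 176 -> 266
  FD 18: (-27.243,-25.767) -> (-28.498,-43.723) [heading=266, draw]
  FD 5: (-28.498,-43.723) -> (-28.847,-48.711) [heading=266, draw]
  REPEAT 2 [
    -- iteration 1/2 --
    PD: pen down
    FD 7: (-28.847,-48.711) -> (-29.336,-55.694) [heading=266, draw]
    LT 328: heading 266 -> 234
    -- iteration 2/2 --
    PD: pen down
    FD 7: (-29.336,-55.694) -> (-33.45,-61.357) [heading=234, draw]
    LT 328: heading 234 -> 202
  ]
  -- iteration 3/3 --
  LT 90: heading 202 -> 292
  FD 18: (-33.45,-61.357) -> (-26.707,-78.046) [heading=292, draw]
  FD 5: (-26.707,-78.046) -> (-24.834,-82.682) [heading=292, draw]
  REPEAT 2 [
    -- iteration 1/2 --
    PD: pen down
    FD 7: (-24.834,-82.682) -> (-22.212,-89.173) [heading=292, draw]
    LT 328: heading 292 -> 260
    -- iteration 2/2 --
    PD: pen down
    FD 7: (-22.212,-89.173) -> (-23.427,-96.066) [heading=260, draw]
    LT 328: heading 260 -> 228
  ]
]
LT 90: heading 228 -> 318
LT 72: heading 318 -> 30
FD 20: (-23.427,-96.066) -> (-6.107,-86.066) [heading=30, draw]
RT 60: heading 30 -> 330
Final: pos=(-6.107,-86.066), heading=330, 14 segment(s) drawn
Segments drawn: 14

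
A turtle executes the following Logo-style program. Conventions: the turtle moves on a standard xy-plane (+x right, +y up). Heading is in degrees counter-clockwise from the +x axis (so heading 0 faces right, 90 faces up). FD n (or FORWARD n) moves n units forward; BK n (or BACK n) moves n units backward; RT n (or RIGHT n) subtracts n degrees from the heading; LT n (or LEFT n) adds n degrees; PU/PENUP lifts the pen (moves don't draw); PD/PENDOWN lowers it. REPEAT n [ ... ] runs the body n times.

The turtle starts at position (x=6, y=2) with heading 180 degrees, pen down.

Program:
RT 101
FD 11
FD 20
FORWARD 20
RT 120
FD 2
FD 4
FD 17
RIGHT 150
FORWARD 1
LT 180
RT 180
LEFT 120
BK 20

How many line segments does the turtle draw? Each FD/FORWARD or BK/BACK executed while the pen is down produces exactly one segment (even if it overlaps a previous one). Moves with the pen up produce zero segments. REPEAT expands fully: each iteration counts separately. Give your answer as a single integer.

Executing turtle program step by step:
Start: pos=(6,2), heading=180, pen down
RT 101: heading 180 -> 79
FD 11: (6,2) -> (8.099,12.798) [heading=79, draw]
FD 20: (8.099,12.798) -> (11.915,32.43) [heading=79, draw]
FD 20: (11.915,32.43) -> (15.731,52.063) [heading=79, draw]
RT 120: heading 79 -> 319
FD 2: (15.731,52.063) -> (17.241,50.751) [heading=319, draw]
FD 4: (17.241,50.751) -> (20.26,48.127) [heading=319, draw]
FD 17: (20.26,48.127) -> (33.09,36.974) [heading=319, draw]
RT 150: heading 319 -> 169
FD 1: (33.09,36.974) -> (32.108,37.164) [heading=169, draw]
LT 180: heading 169 -> 349
RT 180: heading 349 -> 169
LT 120: heading 169 -> 289
BK 20: (32.108,37.164) -> (25.597,56.075) [heading=289, draw]
Final: pos=(25.597,56.075), heading=289, 8 segment(s) drawn
Segments drawn: 8

Answer: 8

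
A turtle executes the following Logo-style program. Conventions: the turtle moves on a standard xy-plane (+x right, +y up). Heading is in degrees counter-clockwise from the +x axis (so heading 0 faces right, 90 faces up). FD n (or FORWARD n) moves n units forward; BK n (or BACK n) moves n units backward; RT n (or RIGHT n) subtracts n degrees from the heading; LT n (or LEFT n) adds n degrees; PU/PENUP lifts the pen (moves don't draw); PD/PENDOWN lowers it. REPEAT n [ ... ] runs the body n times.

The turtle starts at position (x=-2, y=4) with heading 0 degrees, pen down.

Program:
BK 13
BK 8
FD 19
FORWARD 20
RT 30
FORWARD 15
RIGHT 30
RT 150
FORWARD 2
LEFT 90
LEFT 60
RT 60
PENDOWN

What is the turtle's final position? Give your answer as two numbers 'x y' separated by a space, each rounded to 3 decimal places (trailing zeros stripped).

Answer: 27.258 -2.5

Derivation:
Executing turtle program step by step:
Start: pos=(-2,4), heading=0, pen down
BK 13: (-2,4) -> (-15,4) [heading=0, draw]
BK 8: (-15,4) -> (-23,4) [heading=0, draw]
FD 19: (-23,4) -> (-4,4) [heading=0, draw]
FD 20: (-4,4) -> (16,4) [heading=0, draw]
RT 30: heading 0 -> 330
FD 15: (16,4) -> (28.99,-3.5) [heading=330, draw]
RT 30: heading 330 -> 300
RT 150: heading 300 -> 150
FD 2: (28.99,-3.5) -> (27.258,-2.5) [heading=150, draw]
LT 90: heading 150 -> 240
LT 60: heading 240 -> 300
RT 60: heading 300 -> 240
PD: pen down
Final: pos=(27.258,-2.5), heading=240, 6 segment(s) drawn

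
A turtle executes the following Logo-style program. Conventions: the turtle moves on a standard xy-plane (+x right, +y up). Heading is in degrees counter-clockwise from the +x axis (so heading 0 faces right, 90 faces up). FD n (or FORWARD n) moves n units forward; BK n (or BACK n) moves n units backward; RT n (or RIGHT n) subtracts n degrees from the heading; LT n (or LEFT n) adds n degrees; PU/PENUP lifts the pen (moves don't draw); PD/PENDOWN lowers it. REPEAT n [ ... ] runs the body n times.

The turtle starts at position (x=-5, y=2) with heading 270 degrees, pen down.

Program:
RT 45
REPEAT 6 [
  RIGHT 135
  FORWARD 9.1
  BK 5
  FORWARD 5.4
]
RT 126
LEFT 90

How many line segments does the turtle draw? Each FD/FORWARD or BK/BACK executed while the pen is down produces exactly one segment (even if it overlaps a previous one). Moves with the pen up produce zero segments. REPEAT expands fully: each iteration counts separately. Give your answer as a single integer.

Executing turtle program step by step:
Start: pos=(-5,2), heading=270, pen down
RT 45: heading 270 -> 225
REPEAT 6 [
  -- iteration 1/6 --
  RT 135: heading 225 -> 90
  FD 9.1: (-5,2) -> (-5,11.1) [heading=90, draw]
  BK 5: (-5,11.1) -> (-5,6.1) [heading=90, draw]
  FD 5.4: (-5,6.1) -> (-5,11.5) [heading=90, draw]
  -- iteration 2/6 --
  RT 135: heading 90 -> 315
  FD 9.1: (-5,11.5) -> (1.435,5.065) [heading=315, draw]
  BK 5: (1.435,5.065) -> (-2.101,8.601) [heading=315, draw]
  FD 5.4: (-2.101,8.601) -> (1.718,4.782) [heading=315, draw]
  -- iteration 3/6 --
  RT 135: heading 315 -> 180
  FD 9.1: (1.718,4.782) -> (-7.382,4.782) [heading=180, draw]
  BK 5: (-7.382,4.782) -> (-2.382,4.782) [heading=180, draw]
  FD 5.4: (-2.382,4.782) -> (-7.782,4.782) [heading=180, draw]
  -- iteration 4/6 --
  RT 135: heading 180 -> 45
  FD 9.1: (-7.782,4.782) -> (-1.348,11.217) [heading=45, draw]
  BK 5: (-1.348,11.217) -> (-4.883,7.682) [heading=45, draw]
  FD 5.4: (-4.883,7.682) -> (-1.065,11.5) [heading=45, draw]
  -- iteration 5/6 --
  RT 135: heading 45 -> 270
  FD 9.1: (-1.065,11.5) -> (-1.065,2.4) [heading=270, draw]
  BK 5: (-1.065,2.4) -> (-1.065,7.4) [heading=270, draw]
  FD 5.4: (-1.065,7.4) -> (-1.065,2) [heading=270, draw]
  -- iteration 6/6 --
  RT 135: heading 270 -> 135
  FD 9.1: (-1.065,2) -> (-7.5,8.435) [heading=135, draw]
  BK 5: (-7.5,8.435) -> (-3.964,4.899) [heading=135, draw]
  FD 5.4: (-3.964,4.899) -> (-7.782,8.718) [heading=135, draw]
]
RT 126: heading 135 -> 9
LT 90: heading 9 -> 99
Final: pos=(-7.782,8.718), heading=99, 18 segment(s) drawn
Segments drawn: 18

Answer: 18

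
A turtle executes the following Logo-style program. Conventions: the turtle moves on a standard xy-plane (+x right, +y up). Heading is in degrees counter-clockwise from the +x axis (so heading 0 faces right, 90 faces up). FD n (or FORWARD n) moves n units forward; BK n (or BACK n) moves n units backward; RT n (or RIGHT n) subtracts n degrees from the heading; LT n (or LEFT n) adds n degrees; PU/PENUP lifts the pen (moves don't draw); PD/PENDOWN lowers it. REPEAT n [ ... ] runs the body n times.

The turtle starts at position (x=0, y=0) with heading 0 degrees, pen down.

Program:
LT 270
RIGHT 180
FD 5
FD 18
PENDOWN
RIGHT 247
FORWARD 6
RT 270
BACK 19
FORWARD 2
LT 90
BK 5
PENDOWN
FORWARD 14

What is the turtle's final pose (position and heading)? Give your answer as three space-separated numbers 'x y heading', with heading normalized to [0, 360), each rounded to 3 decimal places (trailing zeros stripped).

Answer: -3.881 39.821 23

Derivation:
Executing turtle program step by step:
Start: pos=(0,0), heading=0, pen down
LT 270: heading 0 -> 270
RT 180: heading 270 -> 90
FD 5: (0,0) -> (0,5) [heading=90, draw]
FD 18: (0,5) -> (0,23) [heading=90, draw]
PD: pen down
RT 247: heading 90 -> 203
FD 6: (0,23) -> (-5.523,20.656) [heading=203, draw]
RT 270: heading 203 -> 293
BK 19: (-5.523,20.656) -> (-12.947,38.145) [heading=293, draw]
FD 2: (-12.947,38.145) -> (-12.165,36.304) [heading=293, draw]
LT 90: heading 293 -> 23
BK 5: (-12.165,36.304) -> (-16.768,34.351) [heading=23, draw]
PD: pen down
FD 14: (-16.768,34.351) -> (-3.881,39.821) [heading=23, draw]
Final: pos=(-3.881,39.821), heading=23, 7 segment(s) drawn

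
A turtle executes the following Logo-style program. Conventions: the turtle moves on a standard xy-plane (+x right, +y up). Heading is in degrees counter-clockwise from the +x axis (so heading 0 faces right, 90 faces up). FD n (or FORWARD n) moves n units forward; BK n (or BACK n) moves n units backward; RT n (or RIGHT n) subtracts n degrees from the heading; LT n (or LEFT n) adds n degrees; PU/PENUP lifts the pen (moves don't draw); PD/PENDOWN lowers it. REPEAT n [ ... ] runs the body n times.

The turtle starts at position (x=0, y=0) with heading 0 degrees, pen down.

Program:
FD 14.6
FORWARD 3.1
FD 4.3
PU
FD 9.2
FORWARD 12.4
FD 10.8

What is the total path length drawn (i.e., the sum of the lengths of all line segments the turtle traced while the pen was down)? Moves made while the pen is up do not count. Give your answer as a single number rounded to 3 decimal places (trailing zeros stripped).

Answer: 22

Derivation:
Executing turtle program step by step:
Start: pos=(0,0), heading=0, pen down
FD 14.6: (0,0) -> (14.6,0) [heading=0, draw]
FD 3.1: (14.6,0) -> (17.7,0) [heading=0, draw]
FD 4.3: (17.7,0) -> (22,0) [heading=0, draw]
PU: pen up
FD 9.2: (22,0) -> (31.2,0) [heading=0, move]
FD 12.4: (31.2,0) -> (43.6,0) [heading=0, move]
FD 10.8: (43.6,0) -> (54.4,0) [heading=0, move]
Final: pos=(54.4,0), heading=0, 3 segment(s) drawn

Segment lengths:
  seg 1: (0,0) -> (14.6,0), length = 14.6
  seg 2: (14.6,0) -> (17.7,0), length = 3.1
  seg 3: (17.7,0) -> (22,0), length = 4.3
Total = 22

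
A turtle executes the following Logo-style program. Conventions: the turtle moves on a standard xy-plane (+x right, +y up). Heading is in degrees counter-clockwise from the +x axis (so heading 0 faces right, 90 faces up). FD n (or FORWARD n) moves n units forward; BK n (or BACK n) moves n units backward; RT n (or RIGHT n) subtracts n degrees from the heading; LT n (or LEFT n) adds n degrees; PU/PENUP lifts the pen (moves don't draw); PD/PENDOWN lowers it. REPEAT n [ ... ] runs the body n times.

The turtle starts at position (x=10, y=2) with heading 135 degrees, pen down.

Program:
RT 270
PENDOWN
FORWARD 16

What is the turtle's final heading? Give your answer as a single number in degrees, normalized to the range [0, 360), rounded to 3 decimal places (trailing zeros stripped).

Executing turtle program step by step:
Start: pos=(10,2), heading=135, pen down
RT 270: heading 135 -> 225
PD: pen down
FD 16: (10,2) -> (-1.314,-9.314) [heading=225, draw]
Final: pos=(-1.314,-9.314), heading=225, 1 segment(s) drawn

Answer: 225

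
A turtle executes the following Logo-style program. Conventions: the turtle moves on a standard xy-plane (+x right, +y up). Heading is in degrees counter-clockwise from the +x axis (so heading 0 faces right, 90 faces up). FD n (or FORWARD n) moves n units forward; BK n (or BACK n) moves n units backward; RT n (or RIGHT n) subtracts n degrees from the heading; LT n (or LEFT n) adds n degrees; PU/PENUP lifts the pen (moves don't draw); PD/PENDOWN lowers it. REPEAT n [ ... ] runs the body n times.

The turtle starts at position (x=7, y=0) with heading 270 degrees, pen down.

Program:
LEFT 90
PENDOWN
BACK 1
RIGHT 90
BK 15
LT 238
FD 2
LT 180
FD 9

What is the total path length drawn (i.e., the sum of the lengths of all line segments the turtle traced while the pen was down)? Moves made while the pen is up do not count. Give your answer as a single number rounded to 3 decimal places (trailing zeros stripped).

Executing turtle program step by step:
Start: pos=(7,0), heading=270, pen down
LT 90: heading 270 -> 0
PD: pen down
BK 1: (7,0) -> (6,0) [heading=0, draw]
RT 90: heading 0 -> 270
BK 15: (6,0) -> (6,15) [heading=270, draw]
LT 238: heading 270 -> 148
FD 2: (6,15) -> (4.304,16.06) [heading=148, draw]
LT 180: heading 148 -> 328
FD 9: (4.304,16.06) -> (11.936,11.291) [heading=328, draw]
Final: pos=(11.936,11.291), heading=328, 4 segment(s) drawn

Segment lengths:
  seg 1: (7,0) -> (6,0), length = 1
  seg 2: (6,0) -> (6,15), length = 15
  seg 3: (6,15) -> (4.304,16.06), length = 2
  seg 4: (4.304,16.06) -> (11.936,11.291), length = 9
Total = 27

Answer: 27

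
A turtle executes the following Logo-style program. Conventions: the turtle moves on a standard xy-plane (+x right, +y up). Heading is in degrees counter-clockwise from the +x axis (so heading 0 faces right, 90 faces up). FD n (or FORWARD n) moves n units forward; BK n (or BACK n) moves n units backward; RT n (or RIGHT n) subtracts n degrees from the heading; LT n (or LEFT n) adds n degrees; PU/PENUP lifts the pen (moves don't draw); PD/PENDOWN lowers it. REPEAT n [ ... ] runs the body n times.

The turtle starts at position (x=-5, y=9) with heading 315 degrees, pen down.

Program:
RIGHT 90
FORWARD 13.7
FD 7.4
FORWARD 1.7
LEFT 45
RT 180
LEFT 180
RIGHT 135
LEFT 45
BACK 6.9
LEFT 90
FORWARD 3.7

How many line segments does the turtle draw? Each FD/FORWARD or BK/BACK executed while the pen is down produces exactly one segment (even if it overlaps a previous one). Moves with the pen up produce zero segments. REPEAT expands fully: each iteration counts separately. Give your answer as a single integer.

Executing turtle program step by step:
Start: pos=(-5,9), heading=315, pen down
RT 90: heading 315 -> 225
FD 13.7: (-5,9) -> (-14.687,-0.687) [heading=225, draw]
FD 7.4: (-14.687,-0.687) -> (-19.92,-5.92) [heading=225, draw]
FD 1.7: (-19.92,-5.92) -> (-21.122,-7.122) [heading=225, draw]
LT 45: heading 225 -> 270
RT 180: heading 270 -> 90
LT 180: heading 90 -> 270
RT 135: heading 270 -> 135
LT 45: heading 135 -> 180
BK 6.9: (-21.122,-7.122) -> (-14.222,-7.122) [heading=180, draw]
LT 90: heading 180 -> 270
FD 3.7: (-14.222,-7.122) -> (-14.222,-10.822) [heading=270, draw]
Final: pos=(-14.222,-10.822), heading=270, 5 segment(s) drawn
Segments drawn: 5

Answer: 5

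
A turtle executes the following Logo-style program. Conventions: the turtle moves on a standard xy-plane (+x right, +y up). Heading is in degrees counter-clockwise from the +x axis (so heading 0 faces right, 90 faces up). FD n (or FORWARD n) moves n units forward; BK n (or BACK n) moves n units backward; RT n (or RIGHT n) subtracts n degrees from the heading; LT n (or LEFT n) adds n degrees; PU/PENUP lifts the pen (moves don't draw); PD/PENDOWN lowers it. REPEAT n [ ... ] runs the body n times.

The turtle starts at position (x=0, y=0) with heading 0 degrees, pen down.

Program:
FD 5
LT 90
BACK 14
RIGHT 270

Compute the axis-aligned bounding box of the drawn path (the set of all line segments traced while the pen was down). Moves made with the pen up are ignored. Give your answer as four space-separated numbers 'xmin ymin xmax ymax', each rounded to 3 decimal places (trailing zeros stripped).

Executing turtle program step by step:
Start: pos=(0,0), heading=0, pen down
FD 5: (0,0) -> (5,0) [heading=0, draw]
LT 90: heading 0 -> 90
BK 14: (5,0) -> (5,-14) [heading=90, draw]
RT 270: heading 90 -> 180
Final: pos=(5,-14), heading=180, 2 segment(s) drawn

Segment endpoints: x in {0, 5, 5}, y in {-14, 0}
xmin=0, ymin=-14, xmax=5, ymax=0

Answer: 0 -14 5 0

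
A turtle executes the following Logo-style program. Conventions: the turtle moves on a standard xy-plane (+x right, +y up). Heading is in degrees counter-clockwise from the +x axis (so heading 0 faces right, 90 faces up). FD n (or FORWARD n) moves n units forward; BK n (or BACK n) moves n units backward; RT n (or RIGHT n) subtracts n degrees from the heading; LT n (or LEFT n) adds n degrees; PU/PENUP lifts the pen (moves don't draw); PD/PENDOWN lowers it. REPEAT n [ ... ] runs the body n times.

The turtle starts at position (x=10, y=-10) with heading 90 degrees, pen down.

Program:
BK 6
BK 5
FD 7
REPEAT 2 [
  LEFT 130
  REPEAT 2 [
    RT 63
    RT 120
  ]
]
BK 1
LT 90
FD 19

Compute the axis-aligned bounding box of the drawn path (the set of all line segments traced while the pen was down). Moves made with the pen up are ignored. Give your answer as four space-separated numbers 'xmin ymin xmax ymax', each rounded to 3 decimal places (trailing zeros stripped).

Answer: 9.073 -21 16.19 3.991

Derivation:
Executing turtle program step by step:
Start: pos=(10,-10), heading=90, pen down
BK 6: (10,-10) -> (10,-16) [heading=90, draw]
BK 5: (10,-16) -> (10,-21) [heading=90, draw]
FD 7: (10,-21) -> (10,-14) [heading=90, draw]
REPEAT 2 [
  -- iteration 1/2 --
  LT 130: heading 90 -> 220
  REPEAT 2 [
    -- iteration 1/2 --
    RT 63: heading 220 -> 157
    RT 120: heading 157 -> 37
    -- iteration 2/2 --
    RT 63: heading 37 -> 334
    RT 120: heading 334 -> 214
  ]
  -- iteration 2/2 --
  LT 130: heading 214 -> 344
  REPEAT 2 [
    -- iteration 1/2 --
    RT 63: heading 344 -> 281
    RT 120: heading 281 -> 161
    -- iteration 2/2 --
    RT 63: heading 161 -> 98
    RT 120: heading 98 -> 338
  ]
]
BK 1: (10,-14) -> (9.073,-13.625) [heading=338, draw]
LT 90: heading 338 -> 68
FD 19: (9.073,-13.625) -> (16.19,3.991) [heading=68, draw]
Final: pos=(16.19,3.991), heading=68, 5 segment(s) drawn

Segment endpoints: x in {9.073, 10, 16.19}, y in {-21, -16, -14, -13.625, -10, 3.991}
xmin=9.073, ymin=-21, xmax=16.19, ymax=3.991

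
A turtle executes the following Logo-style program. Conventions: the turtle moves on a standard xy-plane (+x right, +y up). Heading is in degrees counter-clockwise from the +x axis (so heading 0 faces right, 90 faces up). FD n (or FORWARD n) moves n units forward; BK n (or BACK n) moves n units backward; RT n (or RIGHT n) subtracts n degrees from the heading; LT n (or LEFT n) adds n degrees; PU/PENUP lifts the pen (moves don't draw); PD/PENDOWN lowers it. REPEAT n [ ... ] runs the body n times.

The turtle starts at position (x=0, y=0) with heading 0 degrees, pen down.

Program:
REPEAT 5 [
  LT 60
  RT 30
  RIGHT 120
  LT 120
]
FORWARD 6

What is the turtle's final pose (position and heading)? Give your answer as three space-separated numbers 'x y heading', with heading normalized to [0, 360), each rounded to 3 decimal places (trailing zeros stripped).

Answer: -5.196 3 150

Derivation:
Executing turtle program step by step:
Start: pos=(0,0), heading=0, pen down
REPEAT 5 [
  -- iteration 1/5 --
  LT 60: heading 0 -> 60
  RT 30: heading 60 -> 30
  RT 120: heading 30 -> 270
  LT 120: heading 270 -> 30
  -- iteration 2/5 --
  LT 60: heading 30 -> 90
  RT 30: heading 90 -> 60
  RT 120: heading 60 -> 300
  LT 120: heading 300 -> 60
  -- iteration 3/5 --
  LT 60: heading 60 -> 120
  RT 30: heading 120 -> 90
  RT 120: heading 90 -> 330
  LT 120: heading 330 -> 90
  -- iteration 4/5 --
  LT 60: heading 90 -> 150
  RT 30: heading 150 -> 120
  RT 120: heading 120 -> 0
  LT 120: heading 0 -> 120
  -- iteration 5/5 --
  LT 60: heading 120 -> 180
  RT 30: heading 180 -> 150
  RT 120: heading 150 -> 30
  LT 120: heading 30 -> 150
]
FD 6: (0,0) -> (-5.196,3) [heading=150, draw]
Final: pos=(-5.196,3), heading=150, 1 segment(s) drawn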